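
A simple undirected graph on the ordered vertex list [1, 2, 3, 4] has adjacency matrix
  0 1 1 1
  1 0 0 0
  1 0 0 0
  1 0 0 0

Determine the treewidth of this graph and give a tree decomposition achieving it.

Treewidth 1.
One such decomposition:
Bags: B1 = {1, 3}  B2 = {1, 4}  B3 = {1, 2}
Tree: B1–B2, B1–B3

Each bag holds 2 vertices, so the decomposition has width 1, which upper-bounds the treewidth. G has an edge, so its treewidth is at least 1. Combining the bounds, tw(G) = 1.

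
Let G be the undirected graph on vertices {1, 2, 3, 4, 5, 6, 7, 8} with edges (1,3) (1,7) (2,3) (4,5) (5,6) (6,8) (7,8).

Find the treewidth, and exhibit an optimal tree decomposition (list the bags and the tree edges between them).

Treewidth 1.
Bags: B1 = {2, 3}  B2 = {1, 3}  B3 = {1, 7}  B4 = {7, 8}  B5 = {6, 8}  B6 = {5, 6}  B7 = {4, 5}
Tree: B1–B2, B2–B3, B3–B4, B4–B5, B5–B6, B6–B7

Every bag has size at most 2, so the width is 2 − 1 = 1 and tw(G) ≤ 1. Since G has at least one edge (e.g. 2–3), it is not an edgeless graph, so tw(G) ≥ 1. The upper and lower bounds meet at 1, so that is the treewidth.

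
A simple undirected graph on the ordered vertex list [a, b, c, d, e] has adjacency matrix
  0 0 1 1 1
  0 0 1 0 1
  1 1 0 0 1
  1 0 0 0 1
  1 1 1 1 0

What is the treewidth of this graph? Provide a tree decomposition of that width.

Treewidth 2.
One optimal decomposition is:
Bags: B1 = {a, c, e}  B2 = {a, d, e}  B3 = {b, c, e}
Tree: B1–B2, B1–B3

Each bag holds 3 vertices, so the decomposition has width 2, which upper-bounds the treewidth. On the other hand G contains the 3-clique {a, d, e}. A clique must lie in a single bag of any decomposition, so no decomposition can have width below 2. Therefore the treewidth is 2.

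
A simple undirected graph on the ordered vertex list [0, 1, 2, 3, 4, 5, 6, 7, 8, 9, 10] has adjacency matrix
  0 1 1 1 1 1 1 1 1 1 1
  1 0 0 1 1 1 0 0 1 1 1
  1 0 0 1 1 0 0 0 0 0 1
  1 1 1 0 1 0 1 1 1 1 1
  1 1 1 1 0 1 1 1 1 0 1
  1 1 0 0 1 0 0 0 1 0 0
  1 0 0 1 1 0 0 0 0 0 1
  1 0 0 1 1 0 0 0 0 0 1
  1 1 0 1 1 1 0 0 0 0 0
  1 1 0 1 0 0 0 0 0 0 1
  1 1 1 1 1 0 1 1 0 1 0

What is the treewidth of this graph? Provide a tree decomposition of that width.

Treewidth 4.
Bags: B1 = {0, 1, 3, 4, 10}  B2 = {0, 3, 4, 6, 10}  B3 = {0, 1, 3, 9, 10}  B4 = {0, 2, 3, 4, 10}  B5 = {0, 1, 3, 4, 8}  B6 = {0, 1, 4, 5, 8}  B7 = {0, 3, 4, 7, 10}
Tree: B1–B2, B1–B3, B1–B4, B1–B5, B5–B6, B2–B7

Every bag has size at most 5, so the width is 5 − 1 = 4 and tw(G) ≤ 4. For the lower bound, the 5 vertices {0, 1, 3, 9, 10} are pairwise adjacent, and any tree decomposition puts a clique entirely inside one bag — forcing width ≥ 4. Therefore the treewidth is 4.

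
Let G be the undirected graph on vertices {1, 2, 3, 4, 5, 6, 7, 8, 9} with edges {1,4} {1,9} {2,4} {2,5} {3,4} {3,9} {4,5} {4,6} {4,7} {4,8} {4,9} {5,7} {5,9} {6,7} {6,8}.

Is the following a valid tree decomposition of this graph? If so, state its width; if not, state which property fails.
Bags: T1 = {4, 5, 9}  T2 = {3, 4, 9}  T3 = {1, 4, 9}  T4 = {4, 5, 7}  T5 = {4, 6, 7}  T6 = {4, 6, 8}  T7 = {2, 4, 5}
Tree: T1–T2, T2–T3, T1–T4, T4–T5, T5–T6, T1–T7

Every vertex of G appears in some bag (union = {1, 2, 3, 4, 5, 6, 7, 8, 9}); every edge is covered by a bag; and for each vertex v the set of bags containing v is connected in the bag tree. The decomposition is therefore valid. The largest bag has 3 vertices, so the width is 2.

Yes; width 2.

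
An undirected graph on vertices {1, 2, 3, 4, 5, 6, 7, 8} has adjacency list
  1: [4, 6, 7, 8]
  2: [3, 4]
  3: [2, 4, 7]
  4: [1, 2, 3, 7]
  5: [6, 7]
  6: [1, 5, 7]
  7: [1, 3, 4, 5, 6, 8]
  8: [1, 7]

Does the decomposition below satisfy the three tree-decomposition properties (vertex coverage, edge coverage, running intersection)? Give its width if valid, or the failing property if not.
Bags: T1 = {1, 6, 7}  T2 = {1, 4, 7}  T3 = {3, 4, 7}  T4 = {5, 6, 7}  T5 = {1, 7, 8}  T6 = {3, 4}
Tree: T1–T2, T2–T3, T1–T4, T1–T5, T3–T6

No — vertex 2 appears in no bag.

A tree decomposition must satisfy three properties: every vertex lies in some bag; for every edge, both endpoints lie together in some bag; and for every vertex, the bags containing it form a connected subtree. Here vertex 2 appears in no bag, so the decomposition is invalid.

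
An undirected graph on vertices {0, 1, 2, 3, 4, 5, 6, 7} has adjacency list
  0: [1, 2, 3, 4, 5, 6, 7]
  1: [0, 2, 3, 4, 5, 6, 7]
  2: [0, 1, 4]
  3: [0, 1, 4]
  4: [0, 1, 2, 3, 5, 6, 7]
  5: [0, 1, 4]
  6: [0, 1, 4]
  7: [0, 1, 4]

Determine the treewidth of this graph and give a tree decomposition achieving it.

Treewidth 3.
One optimal decomposition is:
Bags: B1 = {0, 1, 2, 4}  B2 = {0, 1, 3, 4}  B3 = {0, 1, 4, 5}  B4 = {0, 1, 4, 6}  B5 = {0, 1, 4, 7}
Tree: B1–B2, B2–B3, B2–B4, B1–B5

Every bag has size at most 4, so the width is 4 − 1 = 3 and tw(G) ≤ 3. Conversely, {0, 1, 2, 4} is a clique of size 4, and the vertices of any clique must share a bag in every tree decomposition; so some bag has ≥ 4 vertices and tw(G) ≥ 3. Therefore the treewidth is 3.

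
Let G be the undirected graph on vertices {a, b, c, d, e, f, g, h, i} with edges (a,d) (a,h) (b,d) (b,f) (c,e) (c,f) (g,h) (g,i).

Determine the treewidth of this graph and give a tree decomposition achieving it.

Every bag has size at most 2, so the width is 2 − 1 = 1 and tw(G) ≤ 1. Any graph with an edge has treewidth ≥ 1, and G has the edge e–c. Combining the bounds, tw(G) = 1.

Treewidth 1.
One optimal decomposition is:
Bags: B1 = {c, e}  B2 = {c, f}  B3 = {b, f}  B4 = {b, d}  B5 = {a, d}  B6 = {a, h}  B7 = {g, h}  B8 = {g, i}
Tree: B1–B2, B2–B3, B3–B4, B4–B5, B5–B6, B6–B7, B7–B8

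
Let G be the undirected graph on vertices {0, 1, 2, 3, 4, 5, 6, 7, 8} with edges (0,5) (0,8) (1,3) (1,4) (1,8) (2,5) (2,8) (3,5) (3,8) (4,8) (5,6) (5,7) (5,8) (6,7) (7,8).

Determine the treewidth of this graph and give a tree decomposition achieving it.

Every bag has size at most 3, so the width is 3 − 1 = 2 and tw(G) ≤ 2. On the other hand G contains the 3-clique {1, 3, 8}. A clique must lie in a single bag of any decomposition, so no decomposition can have width below 2. Therefore the treewidth is 2.

Treewidth 2.
One such decomposition:
Bags: B1 = {5, 7, 8}  B2 = {3, 5, 8}  B3 = {2, 5, 8}  B4 = {1, 3, 8}  B5 = {0, 5, 8}  B6 = {1, 4, 8}  B7 = {5, 6, 7}
Tree: B1–B2, B1–B3, B2–B4, B2–B5, B4–B6, B1–B7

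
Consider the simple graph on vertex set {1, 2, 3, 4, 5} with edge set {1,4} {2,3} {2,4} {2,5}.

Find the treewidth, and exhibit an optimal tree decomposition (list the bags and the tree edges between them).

Every bag has size at most 2, so the width is 2 − 1 = 1 and tw(G) ≤ 1. G has an edge, so its treewidth is at least 1. The upper and lower bounds meet at 1, so that is the treewidth.

Treewidth 1.
Bags: B1 = {2, 4}  B2 = {1, 4}  B3 = {2, 3}  B4 = {2, 5}
Tree: B1–B2, B1–B3, B3–B4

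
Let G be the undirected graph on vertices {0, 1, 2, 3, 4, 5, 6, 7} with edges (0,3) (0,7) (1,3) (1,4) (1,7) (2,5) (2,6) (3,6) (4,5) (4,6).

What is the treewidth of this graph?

A width-2 tree decomposition is:
Bags: B1 = {0, 1, 7}  B2 = {0, 1, 3}  B3 = {1, 3, 4}  B4 = {3, 4, 6}  B5 = {4, 5, 6}  B6 = {2, 5, 6}
Tree: B1–B2, B2–B3, B3–B4, B4–B5, B5–B6
Every bag has size at most 3, so the width is 3 − 1 = 2 and tw(G) ≤ 2. For the lower bound, G contains the cycle 7–0–3–1–7, so G is not a forest; only forests have treewidth ≤ 1, hence tw(G) ≥ 2. Therefore the treewidth is 2.

2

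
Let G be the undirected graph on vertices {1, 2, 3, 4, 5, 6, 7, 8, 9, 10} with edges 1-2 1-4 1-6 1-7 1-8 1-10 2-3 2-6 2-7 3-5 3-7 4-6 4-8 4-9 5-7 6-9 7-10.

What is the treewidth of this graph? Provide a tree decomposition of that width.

Treewidth 2.
One optimal decomposition is:
Bags: B1 = {1, 2, 6}  B2 = {1, 2, 7}  B3 = {2, 3, 7}  B4 = {1, 4, 6}  B5 = {1, 7, 10}  B6 = {4, 6, 9}  B7 = {3, 5, 7}  B8 = {1, 4, 8}
Tree: B1–B2, B2–B3, B1–B4, B2–B5, B4–B6, B3–B7, B4–B8

Each bag holds 3 vertices, so the decomposition has width 2, which upper-bounds the treewidth. Conversely, {1, 4, 8} is a clique of size 3, and the vertices of any clique must share a bag in every tree decomposition; so some bag has ≥ 3 vertices and tw(G) ≥ 2. Therefore the treewidth is 2.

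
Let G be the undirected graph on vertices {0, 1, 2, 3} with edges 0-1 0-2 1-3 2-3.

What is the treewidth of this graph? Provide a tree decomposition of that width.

The largest bag has 3 vertices, giving width 2; this decomposition certifies tw(G) ≤ 2. The edges 1–3–2–0–1 form a cycle, so G is not a tree and its treewidth is at least 2. Combining the bounds, tw(G) = 2.

Treewidth 2.
One optimal decomposition is:
Bags: B1 = {1, 2, 3}  B2 = {0, 1, 2}
Tree: B1–B2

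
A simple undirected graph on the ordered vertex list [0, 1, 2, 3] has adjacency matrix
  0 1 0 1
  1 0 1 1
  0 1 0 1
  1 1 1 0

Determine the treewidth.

2

A width-2 tree decomposition is:
Bags: B1 = {1, 2, 3}  B2 = {0, 1, 3}
Tree: B1–B2
The largest bag has 3 vertices, giving width 2; this decomposition certifies tw(G) ≤ 2. Conversely, {0, 1, 3} is a clique of size 3, and the vertices of any clique must share a bag in every tree decomposition; so some bag has ≥ 3 vertices and tw(G) ≥ 2. Combining the bounds, tw(G) = 2.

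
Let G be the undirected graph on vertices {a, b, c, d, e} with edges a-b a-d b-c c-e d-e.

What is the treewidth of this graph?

A width-2 tree decomposition is:
Bags: B1 = {a, b, d}  B2 = {b, c, d}  B3 = {c, d, e}
Tree: B1–B2, B2–B3
Every bag has size at most 3, so the width is 3 − 1 = 2 and tw(G) ≤ 2. Since d–a–b–c–e–d is a cycle in G, G is not acyclic. Forests are exactly the graphs of treewidth ≤ 1, so tw(G) ≥ 2. Therefore the treewidth is 2.

2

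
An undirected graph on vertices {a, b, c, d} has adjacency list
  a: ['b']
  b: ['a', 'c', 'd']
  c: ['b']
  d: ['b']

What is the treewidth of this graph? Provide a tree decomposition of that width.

Treewidth 1.
One optimal decomposition is:
Bags: B1 = {a, b}  B2 = {b, c}  B3 = {b, d}
Tree: B1–B2, B1–B3

Each bag holds 2 vertices, so the decomposition has width 1, which upper-bounds the treewidth. G has an edge, so its treewidth is at least 1. Combining the bounds, tw(G) = 1.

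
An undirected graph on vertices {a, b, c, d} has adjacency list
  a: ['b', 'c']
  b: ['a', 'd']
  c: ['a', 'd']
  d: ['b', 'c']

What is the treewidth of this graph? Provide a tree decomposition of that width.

Each bag holds 3 vertices, so the decomposition has width 2, which upper-bounds the treewidth. The edges a–b–d–c–a form a cycle, so G is not a tree and its treewidth is at least 2. Hence tw(G) = 2 exactly.

Treewidth 2.
One such decomposition:
Bags: B1 = {a, b, d}  B2 = {a, c, d}
Tree: B1–B2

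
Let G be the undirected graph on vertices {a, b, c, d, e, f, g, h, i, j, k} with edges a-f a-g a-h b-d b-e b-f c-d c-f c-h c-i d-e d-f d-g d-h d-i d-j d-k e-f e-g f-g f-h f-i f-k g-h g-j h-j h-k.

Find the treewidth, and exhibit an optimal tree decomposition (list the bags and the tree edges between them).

Treewidth 3.
Bags: B1 = {d, g, h, j}  B2 = {d, f, g, h}  B3 = {d, e, f, g}  B4 = {d, f, h, k}  B5 = {c, d, f, h}  B6 = {a, f, g, h}  B7 = {c, d, f, i}  B8 = {b, d, e, f}
Tree: B1–B2, B2–B3, B2–B4, B4–B5, B2–B6, B5–B7, B3–B8

The largest bag has 4 vertices, giving width 3; this decomposition certifies tw(G) ≤ 3. For the lower bound, the 4 vertices {d, g, h, j} are pairwise adjacent, and any tree decomposition puts a clique entirely inside one bag — forcing width ≥ 3. Therefore the treewidth is 3.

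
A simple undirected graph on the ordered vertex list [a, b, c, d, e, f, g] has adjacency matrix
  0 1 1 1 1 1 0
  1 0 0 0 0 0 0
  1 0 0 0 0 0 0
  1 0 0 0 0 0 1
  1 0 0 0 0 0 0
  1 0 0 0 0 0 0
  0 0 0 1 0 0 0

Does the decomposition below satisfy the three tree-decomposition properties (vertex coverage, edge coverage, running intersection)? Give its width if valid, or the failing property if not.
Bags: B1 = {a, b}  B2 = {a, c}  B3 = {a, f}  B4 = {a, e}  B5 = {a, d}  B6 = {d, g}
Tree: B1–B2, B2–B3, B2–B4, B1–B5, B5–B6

Vertex coverage: the bags together contain {a, b, c, d, e, f, g}, the full vertex set. Edge coverage: each edge of G has both endpoints in at least one bag. Running intersection: for every vertex, the bags containing it form a connected subtree. All three properties hold, so this is a valid tree decomposition of width max|bag| − 1 = 1, and hence tw(G) ≤ 1.

Yes; width 1.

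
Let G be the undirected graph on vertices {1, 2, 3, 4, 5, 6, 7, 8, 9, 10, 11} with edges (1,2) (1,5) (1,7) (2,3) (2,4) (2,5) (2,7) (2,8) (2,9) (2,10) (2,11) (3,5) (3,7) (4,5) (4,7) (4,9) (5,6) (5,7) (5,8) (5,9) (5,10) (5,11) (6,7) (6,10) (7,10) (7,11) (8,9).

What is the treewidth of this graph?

3

A width-3 tree decomposition is:
Bags: B1 = {2, 5, 7, 11}  B2 = {1, 2, 5, 7}  B3 = {2, 3, 5, 7}  B4 = {2, 5, 7, 10}  B5 = {2, 4, 5, 7}  B6 = {2, 4, 5, 9}  B7 = {2, 5, 8, 9}  B8 = {5, 6, 7, 10}
Tree: B1–B2, B2–B3, B3–B4, B3–B5, B5–B6, B6–B7, B4–B8
Every bag has size at most 4, so the width is 4 − 1 = 3 and tw(G) ≤ 3. For the lower bound, the 4 vertices {2, 5, 8, 9} are pairwise adjacent, and any tree decomposition puts a clique entirely inside one bag — forcing width ≥ 3. The upper and lower bounds meet at 3, so that is the treewidth.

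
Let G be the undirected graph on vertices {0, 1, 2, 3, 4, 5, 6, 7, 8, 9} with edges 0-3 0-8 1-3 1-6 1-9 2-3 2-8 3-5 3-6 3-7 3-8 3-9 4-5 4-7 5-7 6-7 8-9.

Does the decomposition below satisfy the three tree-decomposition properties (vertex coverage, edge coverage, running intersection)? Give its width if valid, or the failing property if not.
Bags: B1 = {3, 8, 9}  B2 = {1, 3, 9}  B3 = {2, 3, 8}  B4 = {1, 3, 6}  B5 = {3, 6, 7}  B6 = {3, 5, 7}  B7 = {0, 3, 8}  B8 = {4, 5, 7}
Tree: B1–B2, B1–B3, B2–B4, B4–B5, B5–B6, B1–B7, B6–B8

Vertex coverage: the bags together contain {0, 1, 2, 3, 4, 5, 6, 7, 8, 9}, the full vertex set. Edge coverage: each edge of G has both endpoints in at least one bag. Running intersection: for every vertex, the bags containing it form a connected subtree. All three properties hold, so this is a valid tree decomposition of width max|bag| − 1 = 2, and hence tw(G) ≤ 2.

Yes; width 2.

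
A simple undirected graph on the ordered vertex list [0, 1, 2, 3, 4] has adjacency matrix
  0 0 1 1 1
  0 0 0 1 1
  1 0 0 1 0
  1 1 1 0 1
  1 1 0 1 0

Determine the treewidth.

A width-2 tree decomposition is:
Bags: B1 = {0, 2, 3}  B2 = {0, 3, 4}  B3 = {1, 3, 4}
Tree: B1–B2, B2–B3
Every bag has size at most 3, so the width is 3 − 1 = 2 and tw(G) ≤ 2. For the lower bound, the 3 vertices {0, 2, 3} are pairwise adjacent, and any tree decomposition puts a clique entirely inside one bag — forcing width ≥ 2. Hence tw(G) = 2 exactly.

2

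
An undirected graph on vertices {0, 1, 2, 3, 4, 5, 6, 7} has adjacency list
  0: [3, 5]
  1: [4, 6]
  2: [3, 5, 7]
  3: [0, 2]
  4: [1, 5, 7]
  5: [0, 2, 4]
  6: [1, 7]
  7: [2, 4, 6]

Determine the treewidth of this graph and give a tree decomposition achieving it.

Treewidth 2.
One optimal decomposition is:
Bags: B1 = {1, 4, 6}  B2 = {4, 6, 7}  B3 = {4, 5, 7}  B4 = {2, 5, 7}  B5 = {0, 2, 5}  B6 = {0, 2, 3}
Tree: B1–B2, B2–B3, B3–B4, B4–B5, B5–B6

The largest bag has 3 vertices, giving width 2; this decomposition certifies tw(G) ≤ 2. Since 1–6–7–4–1 is a cycle in G, G is not acyclic. Forests are exactly the graphs of treewidth ≤ 1, so tw(G) ≥ 2. Hence tw(G) = 2 exactly.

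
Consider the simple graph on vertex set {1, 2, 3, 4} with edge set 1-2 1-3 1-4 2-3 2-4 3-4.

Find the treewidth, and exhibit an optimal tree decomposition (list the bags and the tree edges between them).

Treewidth 3.
One optimal decomposition is:
Bags: B1 = {1, 2, 3, 4}
Tree: (single bag)

With just one bag of size 4, the width is 4 − 1 = 3, so tw(G) ≤ 3. Conversely, {1, 2, 3, 4} is a clique of size 4, and the vertices of any clique must share a bag in every tree decomposition; so some bag has ≥ 4 vertices and tw(G) ≥ 3. Therefore the treewidth is 3.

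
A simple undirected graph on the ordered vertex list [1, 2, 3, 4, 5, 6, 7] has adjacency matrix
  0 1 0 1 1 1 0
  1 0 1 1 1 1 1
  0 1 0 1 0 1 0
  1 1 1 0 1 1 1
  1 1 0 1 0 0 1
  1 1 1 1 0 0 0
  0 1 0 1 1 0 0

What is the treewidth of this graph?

A width-3 tree decomposition is:
Bags: B1 = {1, 2, 4, 5}  B2 = {1, 2, 4, 6}  B3 = {2, 4, 5, 7}  B4 = {2, 3, 4, 6}
Tree: B1–B2, B1–B3, B2–B4
Each bag holds 4 vertices, so the decomposition has width 3, which upper-bounds the treewidth. Conversely, {1, 2, 4, 5} is a clique of size 4, and the vertices of any clique must share a bag in every tree decomposition; so some bag has ≥ 4 vertices and tw(G) ≥ 3. Combining the bounds, tw(G) = 3.

3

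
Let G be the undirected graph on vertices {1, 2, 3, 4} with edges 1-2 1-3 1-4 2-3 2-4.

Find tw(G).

2

A width-2 tree decomposition is:
Bags: B1 = {1, 2, 3}  B2 = {1, 2, 4}
Tree: B1–B2
The largest bag has 3 vertices, giving width 2; this decomposition certifies tw(G) ≤ 2. For the lower bound, the 3 vertices {1, 2, 3} are pairwise adjacent, and any tree decomposition puts a clique entirely inside one bag — forcing width ≥ 2. Hence tw(G) = 2 exactly.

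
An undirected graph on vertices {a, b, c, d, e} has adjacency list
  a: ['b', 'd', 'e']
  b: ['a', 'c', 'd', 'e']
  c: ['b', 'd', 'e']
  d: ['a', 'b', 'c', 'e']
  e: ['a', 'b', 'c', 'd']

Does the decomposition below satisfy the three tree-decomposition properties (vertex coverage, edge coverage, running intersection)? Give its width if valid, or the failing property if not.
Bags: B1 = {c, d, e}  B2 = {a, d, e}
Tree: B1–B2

No — vertex b appears in no bag.

A tree decomposition must satisfy three properties: every vertex lies in some bag; for every edge, both endpoints lie together in some bag; and for every vertex, the bags containing it form a connected subtree. Here vertex b appears in no bag, so the decomposition is invalid.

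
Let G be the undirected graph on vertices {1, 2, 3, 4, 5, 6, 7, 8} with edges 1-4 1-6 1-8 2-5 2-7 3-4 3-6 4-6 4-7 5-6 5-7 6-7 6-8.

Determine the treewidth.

2

A width-2 tree decomposition is:
Bags: B1 = {4, 6, 7}  B2 = {1, 4, 6}  B3 = {5, 6, 7}  B4 = {2, 5, 7}  B5 = {1, 6, 8}  B6 = {3, 4, 6}
Tree: B1–B2, B1–B3, B3–B4, B2–B5, B1–B6
The largest bag has 3 vertices, giving width 2; this decomposition certifies tw(G) ≤ 2. Conversely, {2, 5, 7} is a clique of size 3, and the vertices of any clique must share a bag in every tree decomposition; so some bag has ≥ 3 vertices and tw(G) ≥ 2. Therefore the treewidth is 2.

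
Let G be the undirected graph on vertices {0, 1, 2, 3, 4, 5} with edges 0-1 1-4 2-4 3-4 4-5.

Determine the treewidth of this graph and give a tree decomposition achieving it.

The largest bag has 2 vertices, giving width 1; this decomposition certifies tw(G) ≤ 1. Since G has at least one edge (e.g. 1–0), it is not an edgeless graph, so tw(G) ≥ 1. Hence tw(G) = 1 exactly.

Treewidth 1.
One such decomposition:
Bags: B1 = {0, 1}  B2 = {1, 4}  B3 = {4, 5}  B4 = {3, 4}  B5 = {2, 4}
Tree: B1–B2, B2–B3, B3–B4, B4–B5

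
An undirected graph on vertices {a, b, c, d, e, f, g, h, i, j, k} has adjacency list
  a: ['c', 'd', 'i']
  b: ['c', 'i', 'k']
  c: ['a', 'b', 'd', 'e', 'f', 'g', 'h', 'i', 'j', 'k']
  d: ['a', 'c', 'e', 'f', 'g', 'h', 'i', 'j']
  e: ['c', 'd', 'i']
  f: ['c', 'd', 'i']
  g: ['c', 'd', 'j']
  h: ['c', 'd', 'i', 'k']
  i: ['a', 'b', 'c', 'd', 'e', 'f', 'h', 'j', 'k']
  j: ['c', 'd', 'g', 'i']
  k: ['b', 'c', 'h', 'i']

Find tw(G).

A width-3 tree decomposition is:
Bags: B1 = {c, d, f, i}  B2 = {c, d, e, i}  B3 = {c, d, h, i}  B4 = {c, d, i, j}  B5 = {c, d, g, j}  B6 = {a, c, d, i}  B7 = {c, h, i, k}  B8 = {b, c, i, k}
Tree: B1–B2, B1–B3, B3–B4, B4–B5, B4–B6, B3–B7, B7–B8
Each bag holds 4 vertices, so the decomposition has width 3, which upper-bounds the treewidth. Conversely, {c, d, g, j} is a clique of size 4, and the vertices of any clique must share a bag in every tree decomposition; so some bag has ≥ 4 vertices and tw(G) ≥ 3. Therefore the treewidth is 3.

3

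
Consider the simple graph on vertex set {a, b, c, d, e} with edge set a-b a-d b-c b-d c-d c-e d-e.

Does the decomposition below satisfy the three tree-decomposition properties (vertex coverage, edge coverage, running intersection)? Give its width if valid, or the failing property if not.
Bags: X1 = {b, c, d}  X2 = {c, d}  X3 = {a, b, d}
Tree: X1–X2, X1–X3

A tree decomposition must satisfy three properties: every vertex lies in some bag; for every edge, both endpoints lie together in some bag; and for every vertex, the bags containing it form a connected subtree. Here vertex e appears in no bag, so the decomposition is invalid.

No — vertex e appears in no bag.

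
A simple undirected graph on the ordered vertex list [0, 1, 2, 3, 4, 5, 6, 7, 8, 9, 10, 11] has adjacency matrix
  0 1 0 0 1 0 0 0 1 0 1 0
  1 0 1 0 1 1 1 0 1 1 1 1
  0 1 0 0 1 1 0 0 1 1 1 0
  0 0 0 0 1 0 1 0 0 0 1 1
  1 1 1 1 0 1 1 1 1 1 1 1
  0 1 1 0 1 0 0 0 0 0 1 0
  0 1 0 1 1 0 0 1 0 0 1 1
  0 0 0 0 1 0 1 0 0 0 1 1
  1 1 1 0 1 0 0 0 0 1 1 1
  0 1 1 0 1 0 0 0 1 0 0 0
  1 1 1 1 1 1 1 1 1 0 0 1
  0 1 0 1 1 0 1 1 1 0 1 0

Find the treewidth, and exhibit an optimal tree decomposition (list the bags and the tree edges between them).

The largest bag has 5 vertices, giving width 4; this decomposition certifies tw(G) ≤ 4. Conversely, {1, 2, 4, 8, 9} is a clique of size 5, and the vertices of any clique must share a bag in every tree decomposition; so some bag has ≥ 5 vertices and tw(G) ≥ 4. The upper and lower bounds meet at 4, so that is the treewidth.

Treewidth 4.
Bags: B1 = {1, 2, 4, 5, 10}  B2 = {1, 2, 4, 8, 10}  B3 = {1, 4, 8, 10, 11}  B4 = {1, 4, 6, 10, 11}  B5 = {3, 4, 6, 10, 11}  B6 = {4, 6, 7, 10, 11}  B7 = {0, 1, 4, 8, 10}  B8 = {1, 2, 4, 8, 9}
Tree: B1–B2, B2–B3, B3–B4, B4–B5, B4–B6, B2–B7, B2–B8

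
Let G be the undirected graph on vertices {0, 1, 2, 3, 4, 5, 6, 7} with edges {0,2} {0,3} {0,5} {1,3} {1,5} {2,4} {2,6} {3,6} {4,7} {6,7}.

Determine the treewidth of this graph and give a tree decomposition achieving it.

Every bag has size at most 3, so the width is 3 − 1 = 2 and tw(G) ≤ 2. For the lower bound, G contains the cycle 4–7–6–2–4, so G is not a forest; only forests have treewidth ≤ 1, hence tw(G) ≥ 2. The upper and lower bounds meet at 2, so that is the treewidth.

Treewidth 2.
One optimal decomposition is:
Bags: B1 = {2, 4, 7}  B2 = {2, 6, 7}  B3 = {0, 2, 6}  B4 = {0, 3, 6}  B5 = {0, 3, 5}  B6 = {1, 3, 5}
Tree: B1–B2, B2–B3, B3–B4, B4–B5, B5–B6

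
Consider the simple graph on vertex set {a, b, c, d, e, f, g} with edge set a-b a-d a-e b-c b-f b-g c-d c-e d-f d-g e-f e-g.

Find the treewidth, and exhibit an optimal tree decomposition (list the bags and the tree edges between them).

Treewidth 3.
One optimal decomposition is:
Bags: B1 = {b, c, d, e}  B2 = {b, d, e, f}  B3 = {b, d, e, g}  B4 = {a, b, d, e}
Tree: B1–B2, B2–B3, B3–B4

Every bag has size at most 4, so the width is 4 − 1 = 3 and tw(G) ≤ 3. For the lower bound: the 4 vertex sets {c,d}, {e,f}, {b}, {g} are disjoint, each induces a connected subgraph, and every pair is joined by at least one edge of G. Contracting each set to a single vertex therefore yields K_{4} as a minor, and since treewidth is minor-monotone, tw(G) ≥ tw(K_{4}) = 3. Hence tw(G) = 3 exactly.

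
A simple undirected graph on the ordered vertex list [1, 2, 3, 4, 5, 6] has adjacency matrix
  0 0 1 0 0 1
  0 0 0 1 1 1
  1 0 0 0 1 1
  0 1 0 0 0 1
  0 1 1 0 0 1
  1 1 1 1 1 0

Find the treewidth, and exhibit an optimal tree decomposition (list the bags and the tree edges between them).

The largest bag has 3 vertices, giving width 2; this decomposition certifies tw(G) ≤ 2. For the lower bound, the 3 vertices {1, 3, 6} are pairwise adjacent, and any tree decomposition puts a clique entirely inside one bag — forcing width ≥ 2. Therefore the treewidth is 2.

Treewidth 2.
One optimal decomposition is:
Bags: B1 = {2, 5, 6}  B2 = {3, 5, 6}  B3 = {1, 3, 6}  B4 = {2, 4, 6}
Tree: B1–B2, B2–B3, B1–B4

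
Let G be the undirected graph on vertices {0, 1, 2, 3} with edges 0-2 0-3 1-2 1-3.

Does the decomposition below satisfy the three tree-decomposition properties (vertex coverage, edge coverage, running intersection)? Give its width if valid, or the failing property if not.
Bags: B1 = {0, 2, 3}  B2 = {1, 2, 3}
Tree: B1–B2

Every vertex of G appears in some bag (union = {0, 1, 2, 3}); every edge is covered by a bag; and for each vertex v the set of bags containing v is connected in the bag tree. The decomposition is therefore valid. The largest bag has 3 vertices, so the width is 2.

Yes; width 2.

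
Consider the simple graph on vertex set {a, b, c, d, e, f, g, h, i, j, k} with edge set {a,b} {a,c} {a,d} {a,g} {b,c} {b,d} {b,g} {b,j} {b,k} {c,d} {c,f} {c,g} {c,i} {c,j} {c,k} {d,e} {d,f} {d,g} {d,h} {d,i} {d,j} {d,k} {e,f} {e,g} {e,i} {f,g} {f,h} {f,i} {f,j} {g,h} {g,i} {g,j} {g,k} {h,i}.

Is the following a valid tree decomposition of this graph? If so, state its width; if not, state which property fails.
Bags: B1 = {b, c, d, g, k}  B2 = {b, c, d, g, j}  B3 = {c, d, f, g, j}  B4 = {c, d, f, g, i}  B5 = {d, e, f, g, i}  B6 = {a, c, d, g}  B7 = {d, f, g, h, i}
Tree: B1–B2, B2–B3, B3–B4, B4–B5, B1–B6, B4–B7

No — edge (b,a) lies in no bag.

A tree decomposition must satisfy three properties: every vertex lies in some bag; for every edge, both endpoints lie together in some bag; and for every vertex, the bags containing it form a connected subtree. Here edge (b,a) lies in no bag, so the decomposition is invalid.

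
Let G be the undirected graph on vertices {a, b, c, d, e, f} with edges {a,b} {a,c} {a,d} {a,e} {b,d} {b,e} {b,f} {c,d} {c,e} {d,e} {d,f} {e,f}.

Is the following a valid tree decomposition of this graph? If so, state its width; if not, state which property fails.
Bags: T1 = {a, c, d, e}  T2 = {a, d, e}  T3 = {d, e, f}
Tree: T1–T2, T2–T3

A tree decomposition must satisfy three properties: every vertex lies in some bag; for every edge, both endpoints lie together in some bag; and for every vertex, the bags containing it form a connected subtree. Here vertex b appears in no bag, so the decomposition is invalid.

No — vertex b appears in no bag.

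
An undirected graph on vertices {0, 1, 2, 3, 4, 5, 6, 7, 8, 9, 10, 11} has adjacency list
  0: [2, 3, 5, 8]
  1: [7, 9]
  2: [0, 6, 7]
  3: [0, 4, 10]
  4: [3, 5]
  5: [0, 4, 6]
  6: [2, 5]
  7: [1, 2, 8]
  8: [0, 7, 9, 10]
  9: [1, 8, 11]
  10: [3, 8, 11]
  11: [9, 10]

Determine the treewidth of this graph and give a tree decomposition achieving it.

Every bag has size at most 4, so the width is 4 − 1 = 3 and tw(G) ≤ 3. For the lower bound: the 4 vertex sets {4,5,6}, {2}, {0}, {3,7,8,10} are disjoint, each induces a connected subgraph, and every pair is joined by at least one edge of G. Contracting each set to a single vertex therefore yields K_{4} as a minor, and since treewidth is minor-monotone, tw(G) ≥ tw(K_{4}) = 3. The upper and lower bounds meet at 3, so that is the treewidth.

Treewidth 3.
One such decomposition:
Bags: B1 = {2, 4, 5, 6}  B2 = {0, 2, 4, 5}  B3 = {0, 2, 3, 4}  B4 = {0, 2, 3, 7}  B5 = {0, 3, 7, 8}  B6 = {3, 7, 8, 10}  B7 = {1, 7, 8, 10}  B8 = {1, 8, 9, 10}  B9 = {1, 9, 10, 11}
Tree: B1–B2, B2–B3, B3–B4, B4–B5, B5–B6, B6–B7, B7–B8, B8–B9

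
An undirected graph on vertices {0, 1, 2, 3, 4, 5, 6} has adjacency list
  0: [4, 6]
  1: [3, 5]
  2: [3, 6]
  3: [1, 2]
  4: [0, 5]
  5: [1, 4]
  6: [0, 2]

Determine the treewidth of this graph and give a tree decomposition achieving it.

Each bag holds 3 vertices, so the decomposition has width 2, which upper-bounds the treewidth. Since 5–1–3–2–6–0–4–5 is a cycle in G, G is not acyclic. Forests are exactly the graphs of treewidth ≤ 1, so tw(G) ≥ 2. The upper and lower bounds meet at 2, so that is the treewidth.

Treewidth 2.
Bags: B1 = {1, 3, 5}  B2 = {2, 3, 5}  B3 = {2, 5, 6}  B4 = {0, 5, 6}  B5 = {0, 4, 5}
Tree: B1–B2, B2–B3, B3–B4, B4–B5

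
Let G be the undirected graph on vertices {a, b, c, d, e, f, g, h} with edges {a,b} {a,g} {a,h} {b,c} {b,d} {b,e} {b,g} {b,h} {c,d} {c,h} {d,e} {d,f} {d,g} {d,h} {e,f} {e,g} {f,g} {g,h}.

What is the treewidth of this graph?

A width-3 tree decomposition is:
Bags: B1 = {b, c, d, h}  B2 = {b, d, g, h}  B3 = {b, d, e, g}  B4 = {d, e, f, g}  B5 = {a, b, g, h}
Tree: B1–B2, B2–B3, B3–B4, B2–B5
Every bag has size at most 4, so the width is 4 − 1 = 3 and tw(G) ≤ 3. On the other hand G contains the 4-clique {d, e, f, g}. A clique must lie in a single bag of any decomposition, so no decomposition can have width below 3. Hence tw(G) = 3 exactly.

3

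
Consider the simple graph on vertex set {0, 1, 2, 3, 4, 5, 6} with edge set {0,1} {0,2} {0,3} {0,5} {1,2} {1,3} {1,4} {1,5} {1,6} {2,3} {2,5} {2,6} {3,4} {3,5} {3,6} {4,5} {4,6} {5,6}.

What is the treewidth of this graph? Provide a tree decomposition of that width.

Treewidth 4.
One optimal decomposition is:
Bags: B1 = {1, 2, 3, 5, 6}  B2 = {1, 3, 4, 5, 6}  B3 = {0, 1, 2, 3, 5}
Tree: B1–B2, B1–B3

The largest bag has 5 vertices, giving width 4; this decomposition certifies tw(G) ≤ 4. On the other hand G contains the 5-clique {0, 1, 2, 3, 5}. A clique must lie in a single bag of any decomposition, so no decomposition can have width below 4. The upper and lower bounds meet at 4, so that is the treewidth.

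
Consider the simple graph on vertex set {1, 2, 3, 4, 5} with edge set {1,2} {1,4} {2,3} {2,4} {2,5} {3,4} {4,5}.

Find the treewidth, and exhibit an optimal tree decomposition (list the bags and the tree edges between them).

The largest bag has 3 vertices, giving width 2; this decomposition certifies tw(G) ≤ 2. Conversely, {1, 2, 4} is a clique of size 3, and the vertices of any clique must share a bag in every tree decomposition; so some bag has ≥ 3 vertices and tw(G) ≥ 2. Combining the bounds, tw(G) = 2.

Treewidth 2.
One optimal decomposition is:
Bags: B1 = {1, 2, 4}  B2 = {2, 3, 4}  B3 = {2, 4, 5}
Tree: B1–B2, B2–B3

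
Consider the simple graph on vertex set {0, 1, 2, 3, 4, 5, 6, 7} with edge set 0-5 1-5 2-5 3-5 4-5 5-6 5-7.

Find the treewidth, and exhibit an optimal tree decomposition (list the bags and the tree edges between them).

Each bag holds 2 vertices, so the decomposition has width 1, which upper-bounds the treewidth. Any graph with an edge has treewidth ≥ 1, and G has the edge 5–6. The upper and lower bounds meet at 1, so that is the treewidth.

Treewidth 1.
One optimal decomposition is:
Bags: B1 = {5, 6}  B2 = {2, 5}  B3 = {3, 5}  B4 = {1, 5}  B5 = {0, 5}  B6 = {4, 5}  B7 = {5, 7}
Tree: B1–B2, B2–B3, B3–B4, B2–B5, B5–B6, B5–B7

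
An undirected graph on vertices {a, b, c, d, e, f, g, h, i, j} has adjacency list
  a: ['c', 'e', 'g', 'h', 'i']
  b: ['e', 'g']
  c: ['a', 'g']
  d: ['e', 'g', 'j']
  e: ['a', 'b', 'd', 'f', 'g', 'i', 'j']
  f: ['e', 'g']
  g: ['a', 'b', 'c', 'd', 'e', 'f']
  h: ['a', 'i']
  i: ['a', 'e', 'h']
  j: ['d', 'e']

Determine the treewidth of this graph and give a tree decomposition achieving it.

Treewidth 2.
Bags: B1 = {a, e, g}  B2 = {d, e, g}  B3 = {e, f, g}  B4 = {a, e, i}  B5 = {a, c, g}  B6 = {b, e, g}  B7 = {a, h, i}  B8 = {d, e, j}
Tree: B1–B2, B1–B3, B1–B4, B1–B5, B3–B6, B4–B7, B2–B8

Every bag has size at most 3, so the width is 3 − 1 = 2 and tw(G) ≤ 2. On the other hand G contains the 3-clique {d, e, g}. A clique must lie in a single bag of any decomposition, so no decomposition can have width below 2. The upper and lower bounds meet at 2, so that is the treewidth.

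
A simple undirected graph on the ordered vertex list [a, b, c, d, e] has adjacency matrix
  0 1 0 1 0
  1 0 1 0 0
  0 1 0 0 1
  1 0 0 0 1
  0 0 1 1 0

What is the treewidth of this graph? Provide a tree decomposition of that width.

Treewidth 2.
One optimal decomposition is:
Bags: B1 = {a, b, c}  B2 = {a, c, e}  B3 = {a, d, e}
Tree: B1–B2, B2–B3

The largest bag has 3 vertices, giving width 2; this decomposition certifies tw(G) ≤ 2. Since a–b–c–e–d–a is a cycle in G, G is not acyclic. Forests are exactly the graphs of treewidth ≤ 1, so tw(G) ≥ 2. Hence tw(G) = 2 exactly.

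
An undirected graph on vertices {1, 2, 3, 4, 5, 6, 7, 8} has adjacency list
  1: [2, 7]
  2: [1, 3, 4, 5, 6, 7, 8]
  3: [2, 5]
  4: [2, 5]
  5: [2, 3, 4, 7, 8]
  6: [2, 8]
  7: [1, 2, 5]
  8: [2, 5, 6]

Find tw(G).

2

A width-2 tree decomposition is:
Bags: B1 = {2, 5, 7}  B2 = {2, 5, 8}  B3 = {1, 2, 7}  B4 = {2, 4, 5}  B5 = {2, 6, 8}  B6 = {2, 3, 5}
Tree: B1–B2, B1–B3, B1–B4, B2–B5, B4–B6
The largest bag has 3 vertices, giving width 2; this decomposition certifies tw(G) ≤ 2. For the lower bound, the 3 vertices {1, 2, 7} are pairwise adjacent, and any tree decomposition puts a clique entirely inside one bag — forcing width ≥ 2. Therefore the treewidth is 2.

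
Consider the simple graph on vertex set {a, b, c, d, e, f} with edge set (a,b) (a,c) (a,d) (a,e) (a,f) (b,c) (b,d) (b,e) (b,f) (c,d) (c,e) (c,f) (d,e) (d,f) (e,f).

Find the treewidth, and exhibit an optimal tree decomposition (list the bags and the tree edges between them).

Treewidth 5.
Bags: B1 = {a, b, c, d, e, f}
Tree: (single bag)

A single bag containing all 6 vertices is trivially a valid decomposition of width 5. For the lower bound, the 6 vertices {a, b, c, d, e, f} are pairwise adjacent, and any tree decomposition puts a clique entirely inside one bag — forcing width ≥ 5. Therefore the treewidth is 5.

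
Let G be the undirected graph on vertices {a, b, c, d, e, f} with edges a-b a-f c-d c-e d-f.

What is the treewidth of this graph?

A width-1 tree decomposition is:
Bags: B1 = {c, e}  B2 = {c, d}  B3 = {d, f}  B4 = {a, f}  B5 = {a, b}
Tree: B1–B2, B2–B3, B3–B4, B4–B5
Every bag has size at most 2, so the width is 2 − 1 = 1 and tw(G) ≤ 1. Any graph with an edge has treewidth ≥ 1, and G has the edge e–c. The upper and lower bounds meet at 1, so that is the treewidth.

1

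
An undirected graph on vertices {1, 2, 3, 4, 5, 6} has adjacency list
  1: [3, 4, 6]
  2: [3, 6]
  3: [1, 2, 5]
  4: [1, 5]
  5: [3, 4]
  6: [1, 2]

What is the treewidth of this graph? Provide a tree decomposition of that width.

Treewidth 2.
Bags: B1 = {3, 4, 5}  B2 = {1, 3, 4}  B3 = {1, 2, 3}  B4 = {1, 2, 6}
Tree: B1–B2, B2–B3, B3–B4

Every bag has size at most 3, so the width is 3 − 1 = 2 and tw(G) ≤ 2. Since 5–4–1–3–5 is a cycle in G, G is not acyclic. Forests are exactly the graphs of treewidth ≤ 1, so tw(G) ≥ 2. Therefore the treewidth is 2.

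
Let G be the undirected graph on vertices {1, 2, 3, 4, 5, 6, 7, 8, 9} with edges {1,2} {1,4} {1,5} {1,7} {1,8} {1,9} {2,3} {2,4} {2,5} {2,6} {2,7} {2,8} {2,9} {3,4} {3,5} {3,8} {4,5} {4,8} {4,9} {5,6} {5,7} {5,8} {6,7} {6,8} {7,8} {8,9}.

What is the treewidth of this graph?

4

A width-4 tree decomposition is:
Bags: B1 = {2, 3, 4, 5, 8}  B2 = {1, 2, 4, 5, 8}  B3 = {1, 2, 5, 7, 8}  B4 = {2, 5, 6, 7, 8}  B5 = {1, 2, 4, 8, 9}
Tree: B1–B2, B2–B3, B3–B4, B2–B5
Each bag holds 5 vertices, so the decomposition has width 4, which upper-bounds the treewidth. On the other hand G contains the 5-clique {1, 2, 4, 8, 9}. A clique must lie in a single bag of any decomposition, so no decomposition can have width below 4. Hence tw(G) = 4 exactly.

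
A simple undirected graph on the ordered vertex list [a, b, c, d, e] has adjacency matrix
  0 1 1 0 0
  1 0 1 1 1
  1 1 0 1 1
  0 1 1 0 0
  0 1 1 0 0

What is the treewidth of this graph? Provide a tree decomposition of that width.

Treewidth 2.
Bags: B1 = {b, c, e}  B2 = {a, b, c}  B3 = {b, c, d}
Tree: B1–B2, B2–B3

Each bag holds 3 vertices, so the decomposition has width 2, which upper-bounds the treewidth. For the lower bound, the 3 vertices {b, c, d} are pairwise adjacent, and any tree decomposition puts a clique entirely inside one bag — forcing width ≥ 2. Hence tw(G) = 2 exactly.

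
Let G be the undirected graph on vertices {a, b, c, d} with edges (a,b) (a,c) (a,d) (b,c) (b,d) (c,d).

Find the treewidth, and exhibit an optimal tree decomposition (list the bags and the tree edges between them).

A single bag containing all 4 vertices is trivially a valid decomposition of width 3. On the other hand G contains the 4-clique {a, b, c, d}. A clique must lie in a single bag of any decomposition, so no decomposition can have width below 3. Hence tw(G) = 3 exactly.

Treewidth 3.
One such decomposition:
Bags: B1 = {a, b, c, d}
Tree: (single bag)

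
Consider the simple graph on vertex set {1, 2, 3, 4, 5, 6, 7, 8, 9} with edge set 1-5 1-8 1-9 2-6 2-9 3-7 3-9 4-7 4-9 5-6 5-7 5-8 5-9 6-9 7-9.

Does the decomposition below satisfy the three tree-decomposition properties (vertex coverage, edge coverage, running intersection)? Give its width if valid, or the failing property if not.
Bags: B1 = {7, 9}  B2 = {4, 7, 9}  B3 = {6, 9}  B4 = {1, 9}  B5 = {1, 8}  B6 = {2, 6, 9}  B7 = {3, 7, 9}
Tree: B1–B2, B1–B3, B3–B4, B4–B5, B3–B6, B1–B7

No — vertex 5 appears in no bag.

A tree decomposition must satisfy three properties: every vertex lies in some bag; for every edge, both endpoints lie together in some bag; and for every vertex, the bags containing it form a connected subtree. Here vertex 5 appears in no bag, so the decomposition is invalid.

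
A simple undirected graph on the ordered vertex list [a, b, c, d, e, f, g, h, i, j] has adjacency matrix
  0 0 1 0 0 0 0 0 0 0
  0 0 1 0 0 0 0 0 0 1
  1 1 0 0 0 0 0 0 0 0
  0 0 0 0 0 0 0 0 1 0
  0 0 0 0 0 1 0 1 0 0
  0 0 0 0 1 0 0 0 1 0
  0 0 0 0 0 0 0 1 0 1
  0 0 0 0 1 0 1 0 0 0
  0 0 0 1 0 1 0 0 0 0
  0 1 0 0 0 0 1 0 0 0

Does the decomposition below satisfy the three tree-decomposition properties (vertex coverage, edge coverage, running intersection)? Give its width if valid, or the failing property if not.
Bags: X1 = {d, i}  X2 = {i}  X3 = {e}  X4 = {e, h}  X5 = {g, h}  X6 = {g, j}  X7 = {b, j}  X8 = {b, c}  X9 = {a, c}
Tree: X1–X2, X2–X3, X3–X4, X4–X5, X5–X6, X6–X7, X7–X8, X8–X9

No — vertex f appears in no bag.

A tree decomposition must satisfy three properties: every vertex lies in some bag; for every edge, both endpoints lie together in some bag; and for every vertex, the bags containing it form a connected subtree. Here vertex f appears in no bag, so the decomposition is invalid.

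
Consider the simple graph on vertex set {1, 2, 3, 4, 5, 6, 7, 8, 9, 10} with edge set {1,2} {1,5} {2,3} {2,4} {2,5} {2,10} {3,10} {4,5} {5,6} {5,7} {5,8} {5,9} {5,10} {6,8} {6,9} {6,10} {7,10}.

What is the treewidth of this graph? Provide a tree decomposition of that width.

The largest bag has 3 vertices, giving width 2; this decomposition certifies tw(G) ≤ 2. On the other hand G contains the 3-clique {2, 3, 10}. A clique must lie in a single bag of any decomposition, so no decomposition can have width below 2. Hence tw(G) = 2 exactly.

Treewidth 2.
One optimal decomposition is:
Bags: B1 = {2, 3, 10}  B2 = {2, 5, 10}  B3 = {1, 2, 5}  B4 = {2, 4, 5}  B5 = {5, 7, 10}  B6 = {5, 6, 10}  B7 = {5, 6, 8}  B8 = {5, 6, 9}
Tree: B1–B2, B2–B3, B3–B4, B2–B5, B2–B6, B6–B7, B6–B8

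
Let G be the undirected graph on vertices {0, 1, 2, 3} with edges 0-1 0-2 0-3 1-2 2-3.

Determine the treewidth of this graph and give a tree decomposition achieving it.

Treewidth 2.
One such decomposition:
Bags: B1 = {0, 2, 3}  B2 = {0, 1, 2}
Tree: B1–B2

The largest bag has 3 vertices, giving width 2; this decomposition certifies tw(G) ≤ 2. On the other hand G contains the 3-clique {0, 1, 2}. A clique must lie in a single bag of any decomposition, so no decomposition can have width below 2. Therefore the treewidth is 2.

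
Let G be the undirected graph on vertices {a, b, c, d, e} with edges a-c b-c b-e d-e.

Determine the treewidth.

A width-1 tree decomposition is:
Bags: B1 = {a, c}  B2 = {b, c}  B3 = {b, e}  B4 = {d, e}
Tree: B1–B2, B2–B3, B3–B4
Each bag holds 2 vertices, so the decomposition has width 1, which upper-bounds the treewidth. Any graph with an edge has treewidth ≥ 1, and G has the edge a–c. Combining the bounds, tw(G) = 1.

1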